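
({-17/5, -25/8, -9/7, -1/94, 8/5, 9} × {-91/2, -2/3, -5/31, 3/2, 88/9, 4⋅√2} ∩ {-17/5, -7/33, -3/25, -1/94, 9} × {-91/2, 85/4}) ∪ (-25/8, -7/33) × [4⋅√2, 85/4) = ({-17/5, -1/94, 9} × {-91/2}) ∪ ((-25/8, -7/33) × [4⋅√2, 85/4))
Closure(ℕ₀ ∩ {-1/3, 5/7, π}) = ∅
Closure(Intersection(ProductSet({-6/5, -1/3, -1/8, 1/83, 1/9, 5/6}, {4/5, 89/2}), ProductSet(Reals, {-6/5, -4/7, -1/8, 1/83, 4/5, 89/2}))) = ProductSet({-6/5, -1/3, -1/8, 1/83, 1/9, 5/6}, {4/5, 89/2})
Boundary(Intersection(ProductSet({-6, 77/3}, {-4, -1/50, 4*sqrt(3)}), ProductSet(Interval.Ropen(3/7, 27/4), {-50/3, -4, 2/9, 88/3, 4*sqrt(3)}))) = EmptySet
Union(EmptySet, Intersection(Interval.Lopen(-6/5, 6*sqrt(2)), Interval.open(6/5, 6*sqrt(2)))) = Interval.open(6/5, 6*sqrt(2))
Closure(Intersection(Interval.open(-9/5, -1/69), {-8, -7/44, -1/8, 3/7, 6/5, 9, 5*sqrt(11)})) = {-7/44, -1/8}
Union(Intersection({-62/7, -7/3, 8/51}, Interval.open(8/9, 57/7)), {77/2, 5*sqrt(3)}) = {77/2, 5*sqrt(3)}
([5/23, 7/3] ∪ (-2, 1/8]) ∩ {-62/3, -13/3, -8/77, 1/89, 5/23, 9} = {-8/77, 1/89, 5/23}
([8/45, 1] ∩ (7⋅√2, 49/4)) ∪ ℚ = ℚ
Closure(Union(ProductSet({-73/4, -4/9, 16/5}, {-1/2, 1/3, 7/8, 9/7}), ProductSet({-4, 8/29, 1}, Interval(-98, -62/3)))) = Union(ProductSet({-73/4, -4/9, 16/5}, {-1/2, 1/3, 7/8, 9/7}), ProductSet({-4, 8/29, 1}, Interval(-98, -62/3)))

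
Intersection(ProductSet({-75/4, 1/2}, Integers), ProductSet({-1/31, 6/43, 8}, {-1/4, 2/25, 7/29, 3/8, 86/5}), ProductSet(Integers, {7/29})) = EmptySet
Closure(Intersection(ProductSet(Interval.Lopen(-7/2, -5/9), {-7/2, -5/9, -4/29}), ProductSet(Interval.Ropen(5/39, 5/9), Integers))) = EmptySet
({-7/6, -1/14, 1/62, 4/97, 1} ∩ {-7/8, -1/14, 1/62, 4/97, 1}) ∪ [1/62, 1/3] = {-1/14, 1} ∪ [1/62, 1/3]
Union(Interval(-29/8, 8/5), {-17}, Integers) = Union(Integers, Interval(-29/8, 8/5))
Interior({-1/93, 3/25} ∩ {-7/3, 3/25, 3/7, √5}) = ∅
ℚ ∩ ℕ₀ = ℕ₀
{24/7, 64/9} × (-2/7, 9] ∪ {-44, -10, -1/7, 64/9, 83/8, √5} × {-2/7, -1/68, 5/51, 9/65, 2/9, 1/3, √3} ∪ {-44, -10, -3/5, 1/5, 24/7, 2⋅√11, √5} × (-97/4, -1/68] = ({24/7, 64/9} × (-2/7, 9]) ∪ ({-44, -10, -1/7, 64/9, 83/8, √5} × {-2/7, -1/68, 5/51, 9/65, 2/9, 1/3, √3}) ∪ ({-44, -10, -3/5, 1/5, 24/7, 2⋅√11, √5} × (-97/4, -1/68])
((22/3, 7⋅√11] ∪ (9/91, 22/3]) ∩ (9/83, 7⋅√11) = (9/83, 7⋅√11)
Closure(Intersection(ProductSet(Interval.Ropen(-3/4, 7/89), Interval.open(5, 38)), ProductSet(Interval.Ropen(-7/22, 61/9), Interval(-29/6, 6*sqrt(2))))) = Union(ProductSet({-7/22, 7/89}, Interval(5, 6*sqrt(2))), ProductSet(Interval(-7/22, 7/89), {5, 6*sqrt(2)}), ProductSet(Interval.Ropen(-7/22, 7/89), Interval.Lopen(5, 6*sqrt(2))))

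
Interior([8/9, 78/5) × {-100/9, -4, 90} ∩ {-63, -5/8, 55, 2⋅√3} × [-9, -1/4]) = ∅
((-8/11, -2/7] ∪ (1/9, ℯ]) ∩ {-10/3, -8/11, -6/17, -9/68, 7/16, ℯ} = {-6/17, 7/16, ℯ}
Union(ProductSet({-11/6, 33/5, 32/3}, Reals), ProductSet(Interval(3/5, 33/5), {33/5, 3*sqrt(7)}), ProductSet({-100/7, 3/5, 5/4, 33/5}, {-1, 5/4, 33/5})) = Union(ProductSet({-11/6, 33/5, 32/3}, Reals), ProductSet({-100/7, 3/5, 5/4, 33/5}, {-1, 5/4, 33/5}), ProductSet(Interval(3/5, 33/5), {33/5, 3*sqrt(7)}))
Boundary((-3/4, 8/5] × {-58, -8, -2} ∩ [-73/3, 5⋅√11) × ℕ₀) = ∅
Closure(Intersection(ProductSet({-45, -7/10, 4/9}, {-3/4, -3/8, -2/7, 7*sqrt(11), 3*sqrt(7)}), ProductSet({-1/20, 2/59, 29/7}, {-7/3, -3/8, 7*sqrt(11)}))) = EmptySet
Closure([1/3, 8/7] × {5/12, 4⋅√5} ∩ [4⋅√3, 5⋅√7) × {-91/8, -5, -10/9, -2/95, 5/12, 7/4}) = ∅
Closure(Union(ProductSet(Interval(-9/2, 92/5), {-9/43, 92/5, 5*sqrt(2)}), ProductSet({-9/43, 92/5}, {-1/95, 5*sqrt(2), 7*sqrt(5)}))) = Union(ProductSet({-9/43, 92/5}, {-1/95, 5*sqrt(2), 7*sqrt(5)}), ProductSet(Interval(-9/2, 92/5), {-9/43, 92/5, 5*sqrt(2)}))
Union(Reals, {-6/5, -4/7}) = Reals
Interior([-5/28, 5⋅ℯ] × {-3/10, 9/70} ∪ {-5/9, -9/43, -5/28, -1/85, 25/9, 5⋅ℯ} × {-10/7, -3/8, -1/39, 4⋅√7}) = ∅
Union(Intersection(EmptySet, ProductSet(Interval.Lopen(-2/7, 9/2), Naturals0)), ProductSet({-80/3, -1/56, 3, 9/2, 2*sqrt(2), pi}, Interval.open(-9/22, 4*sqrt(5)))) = ProductSet({-80/3, -1/56, 3, 9/2, 2*sqrt(2), pi}, Interval.open(-9/22, 4*sqrt(5)))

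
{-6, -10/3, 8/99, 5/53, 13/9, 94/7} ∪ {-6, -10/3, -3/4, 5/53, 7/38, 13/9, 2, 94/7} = {-6, -10/3, -3/4, 8/99, 5/53, 7/38, 13/9, 2, 94/7}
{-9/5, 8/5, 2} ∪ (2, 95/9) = {-9/5, 8/5} ∪ [2, 95/9)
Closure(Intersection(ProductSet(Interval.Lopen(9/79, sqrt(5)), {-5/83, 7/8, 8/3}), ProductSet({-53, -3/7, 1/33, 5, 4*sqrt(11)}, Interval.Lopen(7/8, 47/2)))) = EmptySet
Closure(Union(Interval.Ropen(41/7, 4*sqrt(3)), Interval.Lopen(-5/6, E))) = Union(Interval(-5/6, E), Interval(41/7, 4*sqrt(3)))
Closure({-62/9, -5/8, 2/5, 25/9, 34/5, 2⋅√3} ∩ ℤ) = ∅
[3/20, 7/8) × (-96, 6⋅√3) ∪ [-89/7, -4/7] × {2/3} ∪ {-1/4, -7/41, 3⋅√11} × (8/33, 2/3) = ([-89/7, -4/7] × {2/3}) ∪ ({-1/4, -7/41, 3⋅√11} × (8/33, 2/3)) ∪ ([3/20, 7/8) × (-96, 6⋅√3))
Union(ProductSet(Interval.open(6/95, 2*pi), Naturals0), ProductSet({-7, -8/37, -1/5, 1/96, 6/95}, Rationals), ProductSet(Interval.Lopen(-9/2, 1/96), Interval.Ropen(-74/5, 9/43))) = Union(ProductSet({-7, -8/37, -1/5, 1/96, 6/95}, Rationals), ProductSet(Interval.Lopen(-9/2, 1/96), Interval.Ropen(-74/5, 9/43)), ProductSet(Interval.open(6/95, 2*pi), Naturals0))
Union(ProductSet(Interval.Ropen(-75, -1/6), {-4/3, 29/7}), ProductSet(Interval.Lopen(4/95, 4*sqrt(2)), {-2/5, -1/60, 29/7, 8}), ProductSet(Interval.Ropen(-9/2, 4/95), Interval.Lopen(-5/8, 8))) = Union(ProductSet(Interval.Ropen(-75, -1/6), {-4/3, 29/7}), ProductSet(Interval.Ropen(-9/2, 4/95), Interval.Lopen(-5/8, 8)), ProductSet(Interval.Lopen(4/95, 4*sqrt(2)), {-2/5, -1/60, 29/7, 8}))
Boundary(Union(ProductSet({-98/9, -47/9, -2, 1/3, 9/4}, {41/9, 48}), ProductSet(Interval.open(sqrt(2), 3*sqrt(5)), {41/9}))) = Union(ProductSet({-98/9, -47/9, -2, 1/3, 9/4}, {41/9, 48}), ProductSet(Interval(sqrt(2), 3*sqrt(5)), {41/9}))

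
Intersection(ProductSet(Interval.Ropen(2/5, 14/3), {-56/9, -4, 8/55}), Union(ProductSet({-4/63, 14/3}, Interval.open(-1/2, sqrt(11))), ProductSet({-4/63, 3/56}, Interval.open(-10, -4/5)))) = EmptySet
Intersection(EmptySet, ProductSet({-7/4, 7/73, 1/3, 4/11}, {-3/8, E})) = EmptySet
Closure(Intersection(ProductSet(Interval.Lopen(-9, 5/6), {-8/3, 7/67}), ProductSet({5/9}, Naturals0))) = EmptySet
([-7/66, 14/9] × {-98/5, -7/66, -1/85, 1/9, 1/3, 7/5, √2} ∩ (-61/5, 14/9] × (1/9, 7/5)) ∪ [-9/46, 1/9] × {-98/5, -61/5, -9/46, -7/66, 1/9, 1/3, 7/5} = ([-7/66, 14/9] × {1/3}) ∪ ([-9/46, 1/9] × {-98/5, -61/5, -9/46, -7/66, 1/9, 1/3, 7/5})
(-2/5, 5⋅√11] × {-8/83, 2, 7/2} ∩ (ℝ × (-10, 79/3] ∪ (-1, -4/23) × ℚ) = (-2/5, 5⋅√11] × {-8/83, 2, 7/2}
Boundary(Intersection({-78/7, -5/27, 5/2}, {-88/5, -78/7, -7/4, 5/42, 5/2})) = {-78/7, 5/2}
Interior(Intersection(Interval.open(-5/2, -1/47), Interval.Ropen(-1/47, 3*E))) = EmptySet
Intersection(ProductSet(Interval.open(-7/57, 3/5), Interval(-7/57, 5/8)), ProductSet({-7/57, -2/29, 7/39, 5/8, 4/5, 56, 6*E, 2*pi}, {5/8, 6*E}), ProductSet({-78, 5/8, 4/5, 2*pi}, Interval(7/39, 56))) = EmptySet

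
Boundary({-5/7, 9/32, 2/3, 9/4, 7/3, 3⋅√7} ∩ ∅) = ∅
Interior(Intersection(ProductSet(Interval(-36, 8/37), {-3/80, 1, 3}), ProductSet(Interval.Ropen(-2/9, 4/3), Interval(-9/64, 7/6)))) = EmptySet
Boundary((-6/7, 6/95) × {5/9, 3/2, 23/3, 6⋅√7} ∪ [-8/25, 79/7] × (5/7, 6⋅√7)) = ({-8/25, 79/7} × [5/7, 6⋅√7]) ∪ ([-6/7, 6/95] × {5/9, 6⋅√7}) ∪ ([-8/25, 79/7] × {5/7, 6⋅√7}) ∪ ([-6/7, -8/25] × {5/9, 3/2, 23/3, 6⋅√7})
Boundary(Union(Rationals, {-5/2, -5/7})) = Reals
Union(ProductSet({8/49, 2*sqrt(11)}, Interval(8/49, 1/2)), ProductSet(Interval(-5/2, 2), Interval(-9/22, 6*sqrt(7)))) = Union(ProductSet({8/49, 2*sqrt(11)}, Interval(8/49, 1/2)), ProductSet(Interval(-5/2, 2), Interval(-9/22, 6*sqrt(7))))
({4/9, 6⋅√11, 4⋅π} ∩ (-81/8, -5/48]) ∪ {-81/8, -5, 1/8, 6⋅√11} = {-81/8, -5, 1/8, 6⋅√11}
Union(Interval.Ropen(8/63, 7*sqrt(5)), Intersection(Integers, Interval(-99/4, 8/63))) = Union(Interval.Ropen(8/63, 7*sqrt(5)), Range(-24, 1, 1))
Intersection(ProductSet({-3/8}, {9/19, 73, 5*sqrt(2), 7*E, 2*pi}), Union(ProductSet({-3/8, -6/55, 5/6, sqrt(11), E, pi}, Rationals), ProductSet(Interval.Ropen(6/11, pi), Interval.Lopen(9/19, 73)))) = ProductSet({-3/8}, {9/19, 73})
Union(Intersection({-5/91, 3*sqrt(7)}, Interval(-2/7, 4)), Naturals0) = Union({-5/91}, Naturals0)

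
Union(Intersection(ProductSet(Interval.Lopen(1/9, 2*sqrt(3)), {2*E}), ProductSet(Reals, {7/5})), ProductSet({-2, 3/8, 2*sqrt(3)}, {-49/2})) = ProductSet({-2, 3/8, 2*sqrt(3)}, {-49/2})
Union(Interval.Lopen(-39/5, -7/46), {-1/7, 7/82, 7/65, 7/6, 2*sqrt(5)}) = Union({-1/7, 7/82, 7/65, 7/6, 2*sqrt(5)}, Interval.Lopen(-39/5, -7/46))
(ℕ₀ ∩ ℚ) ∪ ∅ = ℕ₀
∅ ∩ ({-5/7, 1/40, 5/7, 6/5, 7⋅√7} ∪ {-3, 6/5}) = ∅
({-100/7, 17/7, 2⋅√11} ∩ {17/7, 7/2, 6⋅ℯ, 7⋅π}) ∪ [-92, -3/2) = [-92, -3/2) ∪ {17/7}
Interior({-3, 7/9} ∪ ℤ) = ∅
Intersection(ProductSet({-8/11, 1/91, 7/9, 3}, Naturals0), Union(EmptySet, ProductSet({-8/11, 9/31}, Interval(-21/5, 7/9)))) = ProductSet({-8/11}, Range(0, 1, 1))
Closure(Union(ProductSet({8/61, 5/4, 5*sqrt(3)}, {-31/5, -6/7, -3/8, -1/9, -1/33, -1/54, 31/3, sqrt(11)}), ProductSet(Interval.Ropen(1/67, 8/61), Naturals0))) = Union(ProductSet({8/61, 5/4, 5*sqrt(3)}, {-31/5, -6/7, -3/8, -1/9, -1/33, -1/54, 31/3, sqrt(11)}), ProductSet(Interval(1/67, 8/61), Naturals0))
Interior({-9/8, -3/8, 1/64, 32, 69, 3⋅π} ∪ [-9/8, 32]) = (-9/8, 32)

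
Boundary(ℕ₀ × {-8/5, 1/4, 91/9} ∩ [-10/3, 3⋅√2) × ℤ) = ∅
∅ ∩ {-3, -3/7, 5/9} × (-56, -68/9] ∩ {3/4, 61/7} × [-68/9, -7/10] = ∅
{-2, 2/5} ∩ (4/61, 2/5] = {2/5}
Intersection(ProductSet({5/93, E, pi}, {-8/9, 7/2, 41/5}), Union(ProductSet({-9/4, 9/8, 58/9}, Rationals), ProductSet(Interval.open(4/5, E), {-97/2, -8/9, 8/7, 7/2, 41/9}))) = EmptySet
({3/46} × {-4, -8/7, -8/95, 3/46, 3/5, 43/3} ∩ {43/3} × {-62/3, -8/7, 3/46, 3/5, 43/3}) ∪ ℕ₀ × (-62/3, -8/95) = ℕ₀ × (-62/3, -8/95)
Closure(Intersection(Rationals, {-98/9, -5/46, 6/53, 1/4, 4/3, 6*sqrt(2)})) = {-98/9, -5/46, 6/53, 1/4, 4/3}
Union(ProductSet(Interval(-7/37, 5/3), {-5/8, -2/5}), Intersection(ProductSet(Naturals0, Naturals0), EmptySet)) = ProductSet(Interval(-7/37, 5/3), {-5/8, -2/5})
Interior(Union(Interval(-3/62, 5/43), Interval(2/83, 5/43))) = Interval.open(-3/62, 5/43)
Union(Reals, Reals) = Reals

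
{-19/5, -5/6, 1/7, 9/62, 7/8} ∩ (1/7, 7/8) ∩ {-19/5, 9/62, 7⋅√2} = {9/62}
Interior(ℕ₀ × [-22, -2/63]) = ∅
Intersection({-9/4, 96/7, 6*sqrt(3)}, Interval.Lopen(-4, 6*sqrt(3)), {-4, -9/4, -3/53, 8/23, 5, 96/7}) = {-9/4}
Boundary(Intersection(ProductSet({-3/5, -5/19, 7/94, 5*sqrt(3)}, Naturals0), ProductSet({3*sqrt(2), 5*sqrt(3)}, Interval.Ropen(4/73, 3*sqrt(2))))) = ProductSet({5*sqrt(3)}, Range(1, 5, 1))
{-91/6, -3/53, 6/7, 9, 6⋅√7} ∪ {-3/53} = {-91/6, -3/53, 6/7, 9, 6⋅√7}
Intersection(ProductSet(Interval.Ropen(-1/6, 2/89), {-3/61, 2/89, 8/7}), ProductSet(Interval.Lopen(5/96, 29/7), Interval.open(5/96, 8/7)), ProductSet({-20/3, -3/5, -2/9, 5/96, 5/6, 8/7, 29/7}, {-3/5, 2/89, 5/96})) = EmptySet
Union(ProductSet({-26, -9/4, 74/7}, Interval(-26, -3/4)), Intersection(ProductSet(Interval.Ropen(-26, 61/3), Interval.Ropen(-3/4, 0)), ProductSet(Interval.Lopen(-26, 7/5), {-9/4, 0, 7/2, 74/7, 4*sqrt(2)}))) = ProductSet({-26, -9/4, 74/7}, Interval(-26, -3/4))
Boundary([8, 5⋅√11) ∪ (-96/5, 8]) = {-96/5, 5⋅√11}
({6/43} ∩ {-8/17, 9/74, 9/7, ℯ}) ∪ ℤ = ℤ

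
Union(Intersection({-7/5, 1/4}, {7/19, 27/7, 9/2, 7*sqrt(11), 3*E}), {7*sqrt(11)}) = {7*sqrt(11)}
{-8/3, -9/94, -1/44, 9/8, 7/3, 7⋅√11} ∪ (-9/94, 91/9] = {-8/3, 7⋅√11} ∪ [-9/94, 91/9]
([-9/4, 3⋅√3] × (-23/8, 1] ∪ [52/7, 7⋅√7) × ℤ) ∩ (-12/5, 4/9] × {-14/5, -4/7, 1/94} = [-9/4, 4/9] × {-14/5, -4/7, 1/94}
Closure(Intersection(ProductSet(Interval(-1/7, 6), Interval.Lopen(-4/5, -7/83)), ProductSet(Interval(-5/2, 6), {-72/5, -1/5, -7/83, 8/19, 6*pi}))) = ProductSet(Interval(-1/7, 6), {-1/5, -7/83})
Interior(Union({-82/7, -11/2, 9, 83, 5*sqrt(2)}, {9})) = EmptySet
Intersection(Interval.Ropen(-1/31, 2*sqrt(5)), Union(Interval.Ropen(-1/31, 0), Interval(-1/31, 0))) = Interval(-1/31, 0)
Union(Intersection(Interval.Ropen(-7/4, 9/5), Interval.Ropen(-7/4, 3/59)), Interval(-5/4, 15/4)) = Interval(-7/4, 15/4)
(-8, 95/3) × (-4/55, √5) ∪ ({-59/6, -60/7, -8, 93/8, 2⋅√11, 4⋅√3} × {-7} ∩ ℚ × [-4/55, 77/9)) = (-8, 95/3) × (-4/55, √5)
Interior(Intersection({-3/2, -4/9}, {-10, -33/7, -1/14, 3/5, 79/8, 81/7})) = EmptySet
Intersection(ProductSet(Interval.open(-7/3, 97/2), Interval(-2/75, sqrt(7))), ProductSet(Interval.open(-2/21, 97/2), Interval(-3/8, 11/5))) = ProductSet(Interval.open(-2/21, 97/2), Interval(-2/75, 11/5))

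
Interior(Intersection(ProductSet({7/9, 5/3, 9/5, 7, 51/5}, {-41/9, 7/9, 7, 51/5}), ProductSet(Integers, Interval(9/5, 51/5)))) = EmptySet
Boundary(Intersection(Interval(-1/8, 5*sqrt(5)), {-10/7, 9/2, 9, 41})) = {9/2, 9}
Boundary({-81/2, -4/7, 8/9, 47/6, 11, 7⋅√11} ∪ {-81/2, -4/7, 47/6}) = {-81/2, -4/7, 8/9, 47/6, 11, 7⋅√11}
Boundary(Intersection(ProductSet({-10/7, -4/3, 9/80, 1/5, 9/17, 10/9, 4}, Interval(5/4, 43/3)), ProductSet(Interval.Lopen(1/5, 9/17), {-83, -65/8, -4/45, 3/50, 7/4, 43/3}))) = ProductSet({9/17}, {7/4, 43/3})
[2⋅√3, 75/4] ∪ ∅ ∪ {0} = {0} ∪ [2⋅√3, 75/4]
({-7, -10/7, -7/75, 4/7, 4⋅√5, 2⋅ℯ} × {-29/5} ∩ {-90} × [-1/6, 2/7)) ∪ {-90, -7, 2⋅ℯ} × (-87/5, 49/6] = {-90, -7, 2⋅ℯ} × (-87/5, 49/6]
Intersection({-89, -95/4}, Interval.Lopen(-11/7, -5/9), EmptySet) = EmptySet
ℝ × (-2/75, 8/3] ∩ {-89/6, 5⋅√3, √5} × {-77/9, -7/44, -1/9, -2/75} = ∅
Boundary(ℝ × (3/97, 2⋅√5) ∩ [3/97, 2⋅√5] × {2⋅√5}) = ∅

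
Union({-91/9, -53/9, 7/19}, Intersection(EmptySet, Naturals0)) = {-91/9, -53/9, 7/19}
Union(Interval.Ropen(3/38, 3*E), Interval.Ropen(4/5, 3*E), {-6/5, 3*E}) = Union({-6/5}, Interval(3/38, 3*E))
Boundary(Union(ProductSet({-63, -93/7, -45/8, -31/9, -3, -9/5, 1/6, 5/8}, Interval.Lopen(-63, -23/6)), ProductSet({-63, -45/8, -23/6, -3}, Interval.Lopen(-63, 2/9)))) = Union(ProductSet({-63, -45/8, -23/6, -3}, Interval(-63, 2/9)), ProductSet({-63, -93/7, -45/8, -31/9, -3, -9/5, 1/6, 5/8}, Interval(-63, -23/6)))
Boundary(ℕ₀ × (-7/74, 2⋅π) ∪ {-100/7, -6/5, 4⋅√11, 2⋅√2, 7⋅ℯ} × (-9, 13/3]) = (ℕ₀ × [-7/74, 2⋅π]) ∪ ({-100/7, -6/5, 4⋅√11, 2⋅√2, 7⋅ℯ} × [-9, 13/3])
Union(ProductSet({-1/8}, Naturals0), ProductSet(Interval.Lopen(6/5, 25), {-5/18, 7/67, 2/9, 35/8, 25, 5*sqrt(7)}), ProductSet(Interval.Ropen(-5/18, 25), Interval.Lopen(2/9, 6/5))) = Union(ProductSet({-1/8}, Naturals0), ProductSet(Interval.Ropen(-5/18, 25), Interval.Lopen(2/9, 6/5)), ProductSet(Interval.Lopen(6/5, 25), {-5/18, 7/67, 2/9, 35/8, 25, 5*sqrt(7)}))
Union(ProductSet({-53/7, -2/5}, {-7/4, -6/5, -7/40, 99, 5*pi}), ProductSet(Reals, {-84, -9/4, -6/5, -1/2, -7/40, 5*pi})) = Union(ProductSet({-53/7, -2/5}, {-7/4, -6/5, -7/40, 99, 5*pi}), ProductSet(Reals, {-84, -9/4, -6/5, -1/2, -7/40, 5*pi}))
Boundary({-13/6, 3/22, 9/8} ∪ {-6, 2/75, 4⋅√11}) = {-6, -13/6, 2/75, 3/22, 9/8, 4⋅√11}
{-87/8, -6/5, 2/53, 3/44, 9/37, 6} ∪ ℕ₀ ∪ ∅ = {-87/8, -6/5, 2/53, 3/44, 9/37} ∪ ℕ₀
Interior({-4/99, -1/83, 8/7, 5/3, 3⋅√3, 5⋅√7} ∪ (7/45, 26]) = (7/45, 26)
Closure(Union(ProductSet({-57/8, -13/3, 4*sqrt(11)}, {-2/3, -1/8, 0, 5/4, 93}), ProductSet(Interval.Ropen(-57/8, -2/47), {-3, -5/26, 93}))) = Union(ProductSet({-57/8, -13/3, 4*sqrt(11)}, {-2/3, -1/8, 0, 5/4, 93}), ProductSet(Interval(-57/8, -2/47), {-3, -5/26, 93}))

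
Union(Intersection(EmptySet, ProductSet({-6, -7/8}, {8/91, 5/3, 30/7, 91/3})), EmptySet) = EmptySet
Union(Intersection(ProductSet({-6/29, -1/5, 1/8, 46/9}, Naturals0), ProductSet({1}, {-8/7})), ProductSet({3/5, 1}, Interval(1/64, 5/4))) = ProductSet({3/5, 1}, Interval(1/64, 5/4))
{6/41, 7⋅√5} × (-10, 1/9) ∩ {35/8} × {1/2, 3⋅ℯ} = ∅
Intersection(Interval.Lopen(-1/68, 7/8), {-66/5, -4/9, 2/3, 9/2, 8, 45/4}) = {2/3}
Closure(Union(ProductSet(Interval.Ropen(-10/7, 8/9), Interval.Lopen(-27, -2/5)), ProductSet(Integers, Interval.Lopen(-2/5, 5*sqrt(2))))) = Union(ProductSet({-10/7, 8/9}, Interval(-27, -2/5)), ProductSet(Integers, Interval(-2/5, 5*sqrt(2))), ProductSet(Interval(-10/7, 8/9), {-27, -2/5}), ProductSet(Interval.Ropen(-10/7, 8/9), Interval.Lopen(-27, -2/5)))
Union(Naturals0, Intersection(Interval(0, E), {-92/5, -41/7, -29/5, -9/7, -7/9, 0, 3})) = Naturals0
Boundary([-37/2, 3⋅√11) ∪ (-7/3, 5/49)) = {-37/2, 3⋅√11}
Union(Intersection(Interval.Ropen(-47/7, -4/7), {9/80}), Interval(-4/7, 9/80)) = Interval(-4/7, 9/80)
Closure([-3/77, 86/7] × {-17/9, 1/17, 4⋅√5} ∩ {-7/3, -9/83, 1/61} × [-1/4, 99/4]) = {1/61} × {1/17, 4⋅√5}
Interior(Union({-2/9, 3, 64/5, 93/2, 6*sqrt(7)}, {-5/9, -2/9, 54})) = EmptySet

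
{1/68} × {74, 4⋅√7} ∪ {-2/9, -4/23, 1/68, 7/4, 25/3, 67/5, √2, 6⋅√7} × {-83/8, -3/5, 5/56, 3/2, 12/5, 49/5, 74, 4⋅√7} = {-2/9, -4/23, 1/68, 7/4, 25/3, 67/5, √2, 6⋅√7} × {-83/8, -3/5, 5/56, 3/2, 12/5, 49/5, 74, 4⋅√7}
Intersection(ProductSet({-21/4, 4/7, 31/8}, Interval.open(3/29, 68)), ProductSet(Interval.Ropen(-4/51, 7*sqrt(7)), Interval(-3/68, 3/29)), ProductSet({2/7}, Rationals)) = EmptySet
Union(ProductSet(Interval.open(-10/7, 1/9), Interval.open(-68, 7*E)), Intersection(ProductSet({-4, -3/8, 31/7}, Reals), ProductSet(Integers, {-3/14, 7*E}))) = Union(ProductSet({-4}, {-3/14, 7*E}), ProductSet(Interval.open(-10/7, 1/9), Interval.open(-68, 7*E)))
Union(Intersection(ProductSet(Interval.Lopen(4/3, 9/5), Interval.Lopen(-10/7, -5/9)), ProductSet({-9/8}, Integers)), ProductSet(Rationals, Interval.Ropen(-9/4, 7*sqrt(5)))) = ProductSet(Rationals, Interval.Ropen(-9/4, 7*sqrt(5)))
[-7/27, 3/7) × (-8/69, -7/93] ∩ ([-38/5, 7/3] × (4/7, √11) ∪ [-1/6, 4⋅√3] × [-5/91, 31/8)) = ∅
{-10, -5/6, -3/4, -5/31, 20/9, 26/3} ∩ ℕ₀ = ∅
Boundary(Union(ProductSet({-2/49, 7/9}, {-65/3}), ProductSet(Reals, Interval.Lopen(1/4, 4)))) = Union(ProductSet({-2/49, 7/9}, {-65/3}), ProductSet(Reals, {1/4, 4}))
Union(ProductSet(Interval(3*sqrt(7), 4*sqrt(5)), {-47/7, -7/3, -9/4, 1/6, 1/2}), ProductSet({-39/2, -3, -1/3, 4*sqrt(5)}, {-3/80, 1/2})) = Union(ProductSet({-39/2, -3, -1/3, 4*sqrt(5)}, {-3/80, 1/2}), ProductSet(Interval(3*sqrt(7), 4*sqrt(5)), {-47/7, -7/3, -9/4, 1/6, 1/2}))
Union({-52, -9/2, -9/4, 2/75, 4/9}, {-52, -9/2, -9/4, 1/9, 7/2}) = {-52, -9/2, -9/4, 2/75, 1/9, 4/9, 7/2}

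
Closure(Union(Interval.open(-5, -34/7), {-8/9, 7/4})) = Union({-8/9, 7/4}, Interval(-5, -34/7))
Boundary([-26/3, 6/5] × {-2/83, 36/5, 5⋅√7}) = [-26/3, 6/5] × {-2/83, 36/5, 5⋅√7}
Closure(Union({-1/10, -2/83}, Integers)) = Union({-1/10, -2/83}, Integers)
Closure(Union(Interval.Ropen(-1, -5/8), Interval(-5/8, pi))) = Interval(-1, pi)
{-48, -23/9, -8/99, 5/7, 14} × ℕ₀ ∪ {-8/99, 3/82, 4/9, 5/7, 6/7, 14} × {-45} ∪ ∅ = ({-48, -23/9, -8/99, 5/7, 14} × ℕ₀) ∪ ({-8/99, 3/82, 4/9, 5/7, 6/7, 14} × {-45})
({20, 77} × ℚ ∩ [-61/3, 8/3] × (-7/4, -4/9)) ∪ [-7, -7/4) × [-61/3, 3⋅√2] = [-7, -7/4) × [-61/3, 3⋅√2]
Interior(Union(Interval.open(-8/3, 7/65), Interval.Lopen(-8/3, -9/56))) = Interval.open(-8/3, 7/65)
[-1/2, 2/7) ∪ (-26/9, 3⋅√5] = (-26/9, 3⋅√5]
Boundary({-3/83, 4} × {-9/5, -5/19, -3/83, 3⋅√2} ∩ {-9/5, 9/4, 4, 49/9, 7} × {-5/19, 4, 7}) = {4} × {-5/19}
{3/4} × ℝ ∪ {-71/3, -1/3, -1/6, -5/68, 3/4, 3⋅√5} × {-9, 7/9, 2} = ({3/4} × ℝ) ∪ ({-71/3, -1/3, -1/6, -5/68, 3/4, 3⋅√5} × {-9, 7/9, 2})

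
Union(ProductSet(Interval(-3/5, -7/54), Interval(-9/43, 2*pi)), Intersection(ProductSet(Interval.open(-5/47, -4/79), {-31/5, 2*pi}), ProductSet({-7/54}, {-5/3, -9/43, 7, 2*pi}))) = ProductSet(Interval(-3/5, -7/54), Interval(-9/43, 2*pi))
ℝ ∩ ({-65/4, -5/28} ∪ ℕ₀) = {-65/4, -5/28} ∪ ℕ₀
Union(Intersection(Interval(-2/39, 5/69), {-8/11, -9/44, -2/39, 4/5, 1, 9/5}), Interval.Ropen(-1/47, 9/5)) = Union({-2/39}, Interval.Ropen(-1/47, 9/5))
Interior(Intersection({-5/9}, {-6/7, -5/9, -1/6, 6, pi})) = EmptySet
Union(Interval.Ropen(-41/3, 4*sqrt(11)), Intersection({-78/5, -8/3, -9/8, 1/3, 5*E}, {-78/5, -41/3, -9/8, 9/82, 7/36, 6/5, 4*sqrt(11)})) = Union({-78/5}, Interval.Ropen(-41/3, 4*sqrt(11)))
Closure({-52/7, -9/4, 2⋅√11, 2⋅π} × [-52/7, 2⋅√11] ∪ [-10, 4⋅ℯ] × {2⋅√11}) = ([-10, 4⋅ℯ] × {2⋅√11}) ∪ ({-52/7, -9/4, 2⋅√11, 2⋅π} × [-52/7, 2⋅√11])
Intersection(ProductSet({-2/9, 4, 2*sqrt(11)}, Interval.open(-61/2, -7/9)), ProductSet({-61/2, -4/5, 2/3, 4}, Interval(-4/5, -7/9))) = ProductSet({4}, Interval.Ropen(-4/5, -7/9))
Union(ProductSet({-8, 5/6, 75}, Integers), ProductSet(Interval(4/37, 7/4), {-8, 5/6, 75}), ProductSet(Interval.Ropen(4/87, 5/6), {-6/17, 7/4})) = Union(ProductSet({-8, 5/6, 75}, Integers), ProductSet(Interval.Ropen(4/87, 5/6), {-6/17, 7/4}), ProductSet(Interval(4/37, 7/4), {-8, 5/6, 75}))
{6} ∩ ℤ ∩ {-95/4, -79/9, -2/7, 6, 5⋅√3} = {6}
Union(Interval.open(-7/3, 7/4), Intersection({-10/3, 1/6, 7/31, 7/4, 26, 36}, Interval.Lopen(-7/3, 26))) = Union({26}, Interval.Lopen(-7/3, 7/4))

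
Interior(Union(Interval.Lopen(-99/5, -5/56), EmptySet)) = Interval.open(-99/5, -5/56)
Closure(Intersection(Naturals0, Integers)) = Naturals0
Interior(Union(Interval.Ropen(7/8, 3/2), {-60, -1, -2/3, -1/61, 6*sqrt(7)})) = Interval.open(7/8, 3/2)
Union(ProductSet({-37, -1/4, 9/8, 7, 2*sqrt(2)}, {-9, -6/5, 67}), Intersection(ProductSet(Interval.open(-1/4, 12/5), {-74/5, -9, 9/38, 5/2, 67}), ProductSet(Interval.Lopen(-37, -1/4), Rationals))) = ProductSet({-37, -1/4, 9/8, 7, 2*sqrt(2)}, {-9, -6/5, 67})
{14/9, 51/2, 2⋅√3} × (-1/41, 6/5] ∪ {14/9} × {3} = ({14/9} × {3}) ∪ ({14/9, 51/2, 2⋅√3} × (-1/41, 6/5])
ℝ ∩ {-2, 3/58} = {-2, 3/58}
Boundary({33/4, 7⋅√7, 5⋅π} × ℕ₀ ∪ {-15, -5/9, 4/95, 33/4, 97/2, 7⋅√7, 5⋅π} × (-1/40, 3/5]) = ({33/4, 7⋅√7, 5⋅π} × ℕ₀) ∪ ({-15, -5/9, 4/95, 33/4, 97/2, 7⋅√7, 5⋅π} × [-1/40, 3/5])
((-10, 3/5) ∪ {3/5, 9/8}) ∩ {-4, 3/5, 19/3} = {-4, 3/5}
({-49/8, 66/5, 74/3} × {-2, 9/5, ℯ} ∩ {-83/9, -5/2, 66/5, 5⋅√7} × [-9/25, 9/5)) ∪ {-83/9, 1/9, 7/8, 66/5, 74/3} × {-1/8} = {-83/9, 1/9, 7/8, 66/5, 74/3} × {-1/8}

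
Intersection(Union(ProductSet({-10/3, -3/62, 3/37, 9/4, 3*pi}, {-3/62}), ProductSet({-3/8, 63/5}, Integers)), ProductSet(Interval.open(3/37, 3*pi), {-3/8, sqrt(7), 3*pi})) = EmptySet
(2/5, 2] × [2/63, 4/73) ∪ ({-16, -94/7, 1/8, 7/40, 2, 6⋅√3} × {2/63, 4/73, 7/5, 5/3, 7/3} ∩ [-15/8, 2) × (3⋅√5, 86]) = (2/5, 2] × [2/63, 4/73)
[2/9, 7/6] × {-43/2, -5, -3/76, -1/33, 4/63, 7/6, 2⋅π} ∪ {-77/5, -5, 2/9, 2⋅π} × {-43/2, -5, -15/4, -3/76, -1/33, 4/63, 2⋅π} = ([2/9, 7/6] × {-43/2, -5, -3/76, -1/33, 4/63, 7/6, 2⋅π}) ∪ ({-77/5, -5, 2/9, 2⋅π} × {-43/2, -5, -15/4, -3/76, -1/33, 4/63, 2⋅π})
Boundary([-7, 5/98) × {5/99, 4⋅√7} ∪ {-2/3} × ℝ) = ({-2/3} × ℝ) ∪ ([-7, 5/98] × {5/99, 4⋅√7})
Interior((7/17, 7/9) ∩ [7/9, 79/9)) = ∅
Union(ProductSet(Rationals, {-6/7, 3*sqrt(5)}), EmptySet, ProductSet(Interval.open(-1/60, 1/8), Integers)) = Union(ProductSet(Interval.open(-1/60, 1/8), Integers), ProductSet(Rationals, {-6/7, 3*sqrt(5)}))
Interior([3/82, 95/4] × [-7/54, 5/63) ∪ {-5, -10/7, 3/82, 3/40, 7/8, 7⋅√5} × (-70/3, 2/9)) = (3/82, 95/4) × (-7/54, 5/63)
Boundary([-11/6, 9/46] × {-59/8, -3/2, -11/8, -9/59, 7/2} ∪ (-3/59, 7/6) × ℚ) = ([-3/59, 7/6] × ℝ) ∪ ([-11/6, 9/46] × {-59/8, -3/2, -11/8, -9/59, 7/2})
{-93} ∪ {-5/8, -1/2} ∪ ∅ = {-93, -5/8, -1/2}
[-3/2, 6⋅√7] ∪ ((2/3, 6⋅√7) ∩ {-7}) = [-3/2, 6⋅√7]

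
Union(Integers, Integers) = Integers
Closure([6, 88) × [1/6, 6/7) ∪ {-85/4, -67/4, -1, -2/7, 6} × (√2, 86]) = ({6, 88} × [1/6, 6/7]) ∪ ([6, 88] × {1/6, 6/7}) ∪ ([6, 88) × [1/6, 6/7)) ∪ ({-85/4, -67/4, -1, -2/7, 6} × [√2, 86])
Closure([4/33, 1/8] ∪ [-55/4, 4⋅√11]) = [-55/4, 4⋅√11]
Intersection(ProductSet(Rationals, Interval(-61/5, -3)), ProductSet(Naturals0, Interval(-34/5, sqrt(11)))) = ProductSet(Naturals0, Interval(-34/5, -3))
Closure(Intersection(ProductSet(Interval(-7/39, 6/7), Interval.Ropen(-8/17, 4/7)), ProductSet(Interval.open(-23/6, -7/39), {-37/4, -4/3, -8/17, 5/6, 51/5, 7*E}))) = EmptySet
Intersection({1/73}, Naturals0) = EmptySet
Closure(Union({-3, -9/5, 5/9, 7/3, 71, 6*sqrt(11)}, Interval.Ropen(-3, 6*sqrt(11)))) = Union({71}, Interval(-3, 6*sqrt(11)))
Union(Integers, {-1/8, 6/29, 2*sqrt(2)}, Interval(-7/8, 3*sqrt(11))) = Union(Integers, Interval(-7/8, 3*sqrt(11)))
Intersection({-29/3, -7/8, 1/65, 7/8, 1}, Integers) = {1}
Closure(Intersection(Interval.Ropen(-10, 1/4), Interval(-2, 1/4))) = Interval(-2, 1/4)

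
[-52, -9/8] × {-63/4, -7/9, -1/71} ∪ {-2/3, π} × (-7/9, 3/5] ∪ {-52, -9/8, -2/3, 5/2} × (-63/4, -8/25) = ({-2/3, π} × (-7/9, 3/5]) ∪ ([-52, -9/8] × {-63/4, -7/9, -1/71}) ∪ ({-52, -9/8, -2/3, 5/2} × (-63/4, -8/25))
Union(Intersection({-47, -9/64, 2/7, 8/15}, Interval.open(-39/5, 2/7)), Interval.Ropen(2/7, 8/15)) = Union({-9/64}, Interval.Ropen(2/7, 8/15))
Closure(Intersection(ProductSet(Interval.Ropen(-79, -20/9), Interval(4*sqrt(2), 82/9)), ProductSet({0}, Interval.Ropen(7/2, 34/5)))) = EmptySet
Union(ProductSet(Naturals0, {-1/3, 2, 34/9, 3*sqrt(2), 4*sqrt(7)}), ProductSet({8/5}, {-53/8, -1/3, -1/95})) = Union(ProductSet({8/5}, {-53/8, -1/3, -1/95}), ProductSet(Naturals0, {-1/3, 2, 34/9, 3*sqrt(2), 4*sqrt(7)}))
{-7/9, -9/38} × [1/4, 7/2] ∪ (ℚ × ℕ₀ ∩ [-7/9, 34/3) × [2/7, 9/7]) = ({-7/9, -9/38} × [1/4, 7/2]) ∪ ((ℚ ∩ [-7/9, 34/3)) × {1})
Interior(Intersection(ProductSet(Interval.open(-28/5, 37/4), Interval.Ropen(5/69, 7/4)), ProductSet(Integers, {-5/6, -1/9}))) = EmptySet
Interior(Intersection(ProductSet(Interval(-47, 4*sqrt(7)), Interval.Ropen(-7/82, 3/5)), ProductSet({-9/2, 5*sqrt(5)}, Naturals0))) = EmptySet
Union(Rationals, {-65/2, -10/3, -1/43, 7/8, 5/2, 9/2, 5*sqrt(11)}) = Union({5*sqrt(11)}, Rationals)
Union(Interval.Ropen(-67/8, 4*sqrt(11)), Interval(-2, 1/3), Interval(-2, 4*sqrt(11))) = Interval(-67/8, 4*sqrt(11))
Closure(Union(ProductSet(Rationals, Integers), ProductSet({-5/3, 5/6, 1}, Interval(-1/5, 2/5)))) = Union(ProductSet({-5/3, 5/6, 1}, Interval(-1/5, 2/5)), ProductSet(Reals, Integers))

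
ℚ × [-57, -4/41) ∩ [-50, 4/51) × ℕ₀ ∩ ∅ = ∅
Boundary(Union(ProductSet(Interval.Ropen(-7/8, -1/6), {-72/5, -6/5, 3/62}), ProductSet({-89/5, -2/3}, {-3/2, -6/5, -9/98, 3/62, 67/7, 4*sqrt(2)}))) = Union(ProductSet({-89/5, -2/3}, {-3/2, -6/5, -9/98, 3/62, 67/7, 4*sqrt(2)}), ProductSet(Interval(-7/8, -1/6), {-72/5, -6/5, 3/62}))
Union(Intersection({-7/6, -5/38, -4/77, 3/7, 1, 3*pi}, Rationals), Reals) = Reals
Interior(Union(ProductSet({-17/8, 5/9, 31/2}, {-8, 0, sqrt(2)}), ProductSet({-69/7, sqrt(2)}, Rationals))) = EmptySet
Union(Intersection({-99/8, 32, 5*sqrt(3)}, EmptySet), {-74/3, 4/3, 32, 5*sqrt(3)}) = {-74/3, 4/3, 32, 5*sqrt(3)}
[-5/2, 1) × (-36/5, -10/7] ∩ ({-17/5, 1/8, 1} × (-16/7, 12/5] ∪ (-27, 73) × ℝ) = [-5/2, 1) × (-36/5, -10/7]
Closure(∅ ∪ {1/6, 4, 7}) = {1/6, 4, 7}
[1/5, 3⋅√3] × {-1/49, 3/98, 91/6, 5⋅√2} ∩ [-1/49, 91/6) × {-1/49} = [1/5, 3⋅√3] × {-1/49}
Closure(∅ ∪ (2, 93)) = [2, 93]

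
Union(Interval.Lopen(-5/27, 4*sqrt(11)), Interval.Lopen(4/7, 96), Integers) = Union(Integers, Interval.Lopen(-5/27, 96))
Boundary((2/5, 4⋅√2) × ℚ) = [2/5, 4⋅√2] × ℝ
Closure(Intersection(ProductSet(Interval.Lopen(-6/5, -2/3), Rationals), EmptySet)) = EmptySet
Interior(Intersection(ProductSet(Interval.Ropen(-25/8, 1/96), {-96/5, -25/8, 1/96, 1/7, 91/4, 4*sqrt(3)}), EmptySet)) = EmptySet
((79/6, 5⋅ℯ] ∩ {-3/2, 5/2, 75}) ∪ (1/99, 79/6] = (1/99, 79/6]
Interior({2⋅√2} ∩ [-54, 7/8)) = ∅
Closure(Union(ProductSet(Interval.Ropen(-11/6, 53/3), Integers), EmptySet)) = ProductSet(Interval(-11/6, 53/3), Integers)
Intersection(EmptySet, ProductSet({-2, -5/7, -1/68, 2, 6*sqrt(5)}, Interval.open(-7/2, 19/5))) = EmptySet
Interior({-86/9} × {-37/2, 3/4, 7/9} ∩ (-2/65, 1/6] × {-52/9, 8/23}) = ∅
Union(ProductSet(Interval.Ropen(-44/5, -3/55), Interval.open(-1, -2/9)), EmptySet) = ProductSet(Interval.Ropen(-44/5, -3/55), Interval.open(-1, -2/9))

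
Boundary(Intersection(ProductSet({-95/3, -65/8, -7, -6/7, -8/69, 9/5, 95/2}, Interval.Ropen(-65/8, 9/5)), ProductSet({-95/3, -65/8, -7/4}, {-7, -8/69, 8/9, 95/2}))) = ProductSet({-95/3, -65/8}, {-7, -8/69, 8/9})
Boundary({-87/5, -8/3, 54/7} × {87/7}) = {-87/5, -8/3, 54/7} × {87/7}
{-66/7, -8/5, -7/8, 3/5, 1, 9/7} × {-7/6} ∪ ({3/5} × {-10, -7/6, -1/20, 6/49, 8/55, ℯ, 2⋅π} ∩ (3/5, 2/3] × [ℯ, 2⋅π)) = {-66/7, -8/5, -7/8, 3/5, 1, 9/7} × {-7/6}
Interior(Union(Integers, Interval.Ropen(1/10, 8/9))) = Union(Complement(Integers, Union(Complement(Integers, Interval.open(1/10, 8/9)), {1/10, 8/9})), Complement(Interval.open(1/10, 8/9), Complement(Integers, Interval.open(1/10, 8/9))))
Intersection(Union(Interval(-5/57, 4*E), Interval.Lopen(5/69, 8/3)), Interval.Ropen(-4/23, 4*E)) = Interval.Ropen(-5/57, 4*E)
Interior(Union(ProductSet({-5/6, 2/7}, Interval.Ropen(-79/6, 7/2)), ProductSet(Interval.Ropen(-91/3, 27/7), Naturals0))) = EmptySet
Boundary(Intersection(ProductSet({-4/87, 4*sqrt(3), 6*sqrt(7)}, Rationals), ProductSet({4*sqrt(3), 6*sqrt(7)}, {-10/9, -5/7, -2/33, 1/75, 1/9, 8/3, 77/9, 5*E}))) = ProductSet({4*sqrt(3), 6*sqrt(7)}, {-10/9, -5/7, -2/33, 1/75, 1/9, 8/3, 77/9})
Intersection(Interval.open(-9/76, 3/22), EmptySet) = EmptySet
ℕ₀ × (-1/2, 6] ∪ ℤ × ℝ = ℤ × ℝ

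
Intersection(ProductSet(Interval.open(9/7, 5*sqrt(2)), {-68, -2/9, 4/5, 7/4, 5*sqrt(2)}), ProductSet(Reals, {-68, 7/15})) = ProductSet(Interval.open(9/7, 5*sqrt(2)), {-68})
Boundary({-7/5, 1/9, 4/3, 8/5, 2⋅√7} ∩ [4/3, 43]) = {4/3, 8/5, 2⋅√7}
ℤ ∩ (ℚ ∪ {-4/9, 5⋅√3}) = ℤ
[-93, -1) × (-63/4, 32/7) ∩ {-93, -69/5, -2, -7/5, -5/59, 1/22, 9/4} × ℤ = {-93, -69/5, -2, -7/5} × {-15, -14, …, 4}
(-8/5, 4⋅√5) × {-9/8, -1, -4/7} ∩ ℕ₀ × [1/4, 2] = ∅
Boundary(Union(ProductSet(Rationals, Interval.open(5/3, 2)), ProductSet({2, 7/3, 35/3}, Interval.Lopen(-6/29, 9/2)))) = Union(ProductSet({2, 7/3, 35/3}, Interval(-6/29, 9/2)), ProductSet(Reals, Interval(5/3, 2)))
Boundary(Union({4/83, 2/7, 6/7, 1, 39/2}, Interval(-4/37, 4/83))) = {-4/37, 4/83, 2/7, 6/7, 1, 39/2}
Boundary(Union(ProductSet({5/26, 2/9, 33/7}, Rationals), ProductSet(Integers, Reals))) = ProductSet(Union({5/26, 2/9, 33/7}, Integers), Reals)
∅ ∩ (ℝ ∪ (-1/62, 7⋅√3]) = ∅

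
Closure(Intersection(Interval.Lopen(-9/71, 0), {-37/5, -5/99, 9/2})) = {-5/99}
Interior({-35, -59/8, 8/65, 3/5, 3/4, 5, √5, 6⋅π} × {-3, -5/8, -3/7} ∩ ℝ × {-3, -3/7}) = ∅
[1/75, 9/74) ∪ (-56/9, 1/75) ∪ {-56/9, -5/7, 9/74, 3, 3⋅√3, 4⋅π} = [-56/9, 9/74] ∪ {3, 3⋅√3, 4⋅π}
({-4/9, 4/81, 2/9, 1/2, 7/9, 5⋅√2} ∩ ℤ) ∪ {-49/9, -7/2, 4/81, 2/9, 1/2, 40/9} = {-49/9, -7/2, 4/81, 2/9, 1/2, 40/9}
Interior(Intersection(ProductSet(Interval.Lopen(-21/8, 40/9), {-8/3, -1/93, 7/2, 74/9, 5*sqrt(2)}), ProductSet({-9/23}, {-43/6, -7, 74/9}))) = EmptySet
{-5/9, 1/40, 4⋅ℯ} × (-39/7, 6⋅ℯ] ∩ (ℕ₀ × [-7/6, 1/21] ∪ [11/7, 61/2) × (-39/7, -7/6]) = {4⋅ℯ} × (-39/7, -7/6]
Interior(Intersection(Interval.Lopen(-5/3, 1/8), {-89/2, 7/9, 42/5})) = EmptySet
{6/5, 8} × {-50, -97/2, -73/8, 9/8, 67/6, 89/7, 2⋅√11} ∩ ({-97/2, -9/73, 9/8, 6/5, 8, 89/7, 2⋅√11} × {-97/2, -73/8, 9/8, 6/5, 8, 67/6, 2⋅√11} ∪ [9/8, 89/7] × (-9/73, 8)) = {6/5, 8} × {-97/2, -73/8, 9/8, 67/6, 2⋅√11}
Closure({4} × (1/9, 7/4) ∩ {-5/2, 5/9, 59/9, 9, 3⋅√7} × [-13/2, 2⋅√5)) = ∅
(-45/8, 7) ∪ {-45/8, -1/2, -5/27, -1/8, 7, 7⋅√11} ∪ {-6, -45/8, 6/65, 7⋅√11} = {-6, 7⋅√11} ∪ [-45/8, 7]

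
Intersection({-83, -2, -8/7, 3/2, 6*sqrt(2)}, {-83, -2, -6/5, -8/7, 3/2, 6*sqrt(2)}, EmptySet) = EmptySet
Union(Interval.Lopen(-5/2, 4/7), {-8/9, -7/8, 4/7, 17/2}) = Union({17/2}, Interval.Lopen(-5/2, 4/7))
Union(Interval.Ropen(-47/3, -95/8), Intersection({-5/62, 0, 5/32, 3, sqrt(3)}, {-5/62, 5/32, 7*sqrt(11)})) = Union({-5/62, 5/32}, Interval.Ropen(-47/3, -95/8))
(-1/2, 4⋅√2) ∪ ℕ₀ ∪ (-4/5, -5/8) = (-4/5, -5/8) ∪ (-1/2, 4⋅√2) ∪ ℕ₀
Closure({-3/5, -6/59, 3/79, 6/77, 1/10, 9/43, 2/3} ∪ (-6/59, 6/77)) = {-3/5, 1/10, 9/43, 2/3} ∪ [-6/59, 6/77]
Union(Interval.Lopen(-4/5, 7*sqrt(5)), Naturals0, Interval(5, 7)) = Union(Interval.Lopen(-4/5, 7*sqrt(5)), Naturals0)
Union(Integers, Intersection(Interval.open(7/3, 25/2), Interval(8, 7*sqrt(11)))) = Union(Integers, Interval.Ropen(8, 25/2))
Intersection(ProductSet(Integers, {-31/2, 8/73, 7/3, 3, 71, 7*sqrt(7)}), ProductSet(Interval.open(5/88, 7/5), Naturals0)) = ProductSet(Range(1, 2, 1), {3, 71})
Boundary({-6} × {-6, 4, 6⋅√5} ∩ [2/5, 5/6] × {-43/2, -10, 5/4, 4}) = ∅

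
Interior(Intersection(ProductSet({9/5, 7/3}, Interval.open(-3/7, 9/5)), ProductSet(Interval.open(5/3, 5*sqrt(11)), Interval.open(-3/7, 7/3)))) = EmptySet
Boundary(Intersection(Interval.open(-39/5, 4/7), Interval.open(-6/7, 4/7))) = {-6/7, 4/7}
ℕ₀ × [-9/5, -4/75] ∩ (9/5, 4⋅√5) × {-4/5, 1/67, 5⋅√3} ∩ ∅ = ∅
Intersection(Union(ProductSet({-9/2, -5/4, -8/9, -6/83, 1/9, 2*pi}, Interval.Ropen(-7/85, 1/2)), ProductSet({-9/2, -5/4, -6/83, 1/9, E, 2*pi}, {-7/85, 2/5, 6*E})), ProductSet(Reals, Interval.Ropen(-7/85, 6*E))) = Union(ProductSet({-9/2, -5/4, -8/9, -6/83, 1/9, 2*pi}, Interval.Ropen(-7/85, 1/2)), ProductSet({-9/2, -5/4, -6/83, 1/9, E, 2*pi}, {-7/85, 2/5}))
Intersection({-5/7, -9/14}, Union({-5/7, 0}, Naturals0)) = {-5/7}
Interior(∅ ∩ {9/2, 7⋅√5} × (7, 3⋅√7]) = ∅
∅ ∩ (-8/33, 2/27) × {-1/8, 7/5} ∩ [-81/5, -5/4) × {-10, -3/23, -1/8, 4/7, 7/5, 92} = ∅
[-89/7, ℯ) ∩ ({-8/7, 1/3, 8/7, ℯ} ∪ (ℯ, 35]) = {-8/7, 1/3, 8/7}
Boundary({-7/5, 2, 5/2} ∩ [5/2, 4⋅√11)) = {5/2}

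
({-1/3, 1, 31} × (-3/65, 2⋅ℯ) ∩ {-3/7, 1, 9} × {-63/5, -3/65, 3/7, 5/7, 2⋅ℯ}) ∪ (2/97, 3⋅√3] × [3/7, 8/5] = (2/97, 3⋅√3] × [3/7, 8/5]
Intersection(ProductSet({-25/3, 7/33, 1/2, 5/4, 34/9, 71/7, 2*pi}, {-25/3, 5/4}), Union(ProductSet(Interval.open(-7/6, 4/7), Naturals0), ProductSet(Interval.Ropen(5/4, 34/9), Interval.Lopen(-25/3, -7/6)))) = EmptySet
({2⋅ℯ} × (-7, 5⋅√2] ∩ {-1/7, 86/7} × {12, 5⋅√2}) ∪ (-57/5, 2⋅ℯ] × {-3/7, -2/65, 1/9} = (-57/5, 2⋅ℯ] × {-3/7, -2/65, 1/9}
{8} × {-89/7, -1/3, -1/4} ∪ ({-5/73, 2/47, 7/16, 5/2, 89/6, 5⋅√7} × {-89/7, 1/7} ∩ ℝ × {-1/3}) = {8} × {-89/7, -1/3, -1/4}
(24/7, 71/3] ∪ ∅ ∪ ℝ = (-∞, ∞)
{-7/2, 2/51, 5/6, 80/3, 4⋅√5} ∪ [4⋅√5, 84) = {-7/2, 2/51, 5/6} ∪ [4⋅√5, 84)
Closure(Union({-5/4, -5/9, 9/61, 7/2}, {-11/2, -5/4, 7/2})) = {-11/2, -5/4, -5/9, 9/61, 7/2}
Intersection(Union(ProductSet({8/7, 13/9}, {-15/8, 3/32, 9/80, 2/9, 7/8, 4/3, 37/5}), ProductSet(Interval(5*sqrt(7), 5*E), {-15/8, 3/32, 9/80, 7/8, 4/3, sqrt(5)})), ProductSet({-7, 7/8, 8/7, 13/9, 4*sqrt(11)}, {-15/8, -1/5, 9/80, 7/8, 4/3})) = ProductSet({8/7, 13/9, 4*sqrt(11)}, {-15/8, 9/80, 7/8, 4/3})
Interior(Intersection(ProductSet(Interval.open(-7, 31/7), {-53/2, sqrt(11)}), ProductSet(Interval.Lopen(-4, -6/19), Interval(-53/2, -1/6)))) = EmptySet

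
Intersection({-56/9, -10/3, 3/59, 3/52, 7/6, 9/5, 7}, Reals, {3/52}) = {3/52}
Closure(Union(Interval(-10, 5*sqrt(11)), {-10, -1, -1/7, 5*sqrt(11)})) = Interval(-10, 5*sqrt(11))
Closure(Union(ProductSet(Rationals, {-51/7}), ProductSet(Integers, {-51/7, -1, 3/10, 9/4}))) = Union(ProductSet(Integers, {-51/7, -1, 3/10, 9/4}), ProductSet(Reals, {-51/7}))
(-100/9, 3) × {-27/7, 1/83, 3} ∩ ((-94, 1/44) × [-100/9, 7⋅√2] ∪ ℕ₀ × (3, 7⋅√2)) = (-100/9, 1/44) × {-27/7, 1/83, 3}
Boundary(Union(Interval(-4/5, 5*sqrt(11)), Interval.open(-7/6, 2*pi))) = {-7/6, 5*sqrt(11)}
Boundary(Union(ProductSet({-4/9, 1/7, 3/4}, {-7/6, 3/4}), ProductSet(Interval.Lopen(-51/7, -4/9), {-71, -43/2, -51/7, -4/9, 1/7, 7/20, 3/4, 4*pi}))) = Union(ProductSet({-4/9, 1/7, 3/4}, {-7/6, 3/4}), ProductSet(Interval(-51/7, -4/9), {-71, -43/2, -51/7, -4/9, 1/7, 7/20, 3/4, 4*pi}))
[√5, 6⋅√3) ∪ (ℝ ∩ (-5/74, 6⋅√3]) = (-5/74, 6⋅√3]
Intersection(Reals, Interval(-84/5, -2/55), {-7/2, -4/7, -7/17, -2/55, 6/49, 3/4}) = {-7/2, -4/7, -7/17, -2/55}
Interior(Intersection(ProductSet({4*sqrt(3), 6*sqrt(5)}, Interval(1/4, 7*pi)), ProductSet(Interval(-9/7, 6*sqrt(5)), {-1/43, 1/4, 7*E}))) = EmptySet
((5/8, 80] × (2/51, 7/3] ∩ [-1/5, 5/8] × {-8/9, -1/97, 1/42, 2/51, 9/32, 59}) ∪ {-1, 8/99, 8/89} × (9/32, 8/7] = {-1, 8/99, 8/89} × (9/32, 8/7]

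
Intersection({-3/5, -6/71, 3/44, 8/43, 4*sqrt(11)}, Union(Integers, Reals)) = {-3/5, -6/71, 3/44, 8/43, 4*sqrt(11)}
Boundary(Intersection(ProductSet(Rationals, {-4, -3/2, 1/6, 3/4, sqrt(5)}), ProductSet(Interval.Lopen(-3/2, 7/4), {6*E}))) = EmptySet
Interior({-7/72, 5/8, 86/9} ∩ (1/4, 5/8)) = ∅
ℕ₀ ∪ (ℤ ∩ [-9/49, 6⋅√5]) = ℕ₀ ∪ {0, 1, …, 13}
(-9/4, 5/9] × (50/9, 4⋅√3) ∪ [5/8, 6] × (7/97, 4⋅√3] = ((-9/4, 5/9] × (50/9, 4⋅√3)) ∪ ([5/8, 6] × (7/97, 4⋅√3])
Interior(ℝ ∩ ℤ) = ∅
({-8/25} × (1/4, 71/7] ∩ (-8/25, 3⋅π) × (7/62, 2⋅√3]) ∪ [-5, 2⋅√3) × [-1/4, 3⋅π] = [-5, 2⋅√3) × [-1/4, 3⋅π]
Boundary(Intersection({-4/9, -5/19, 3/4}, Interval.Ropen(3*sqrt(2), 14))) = EmptySet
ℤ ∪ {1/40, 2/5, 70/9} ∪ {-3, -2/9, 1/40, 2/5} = ℤ ∪ {-2/9, 1/40, 2/5, 70/9}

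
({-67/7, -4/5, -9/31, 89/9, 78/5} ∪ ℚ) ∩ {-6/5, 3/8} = {-6/5, 3/8}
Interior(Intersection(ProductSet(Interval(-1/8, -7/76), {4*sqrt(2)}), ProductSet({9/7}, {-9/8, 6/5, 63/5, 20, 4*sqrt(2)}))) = EmptySet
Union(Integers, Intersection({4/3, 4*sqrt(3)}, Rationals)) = Union({4/3}, Integers)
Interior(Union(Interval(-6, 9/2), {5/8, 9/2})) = Interval.open(-6, 9/2)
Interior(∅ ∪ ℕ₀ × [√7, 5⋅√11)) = ∅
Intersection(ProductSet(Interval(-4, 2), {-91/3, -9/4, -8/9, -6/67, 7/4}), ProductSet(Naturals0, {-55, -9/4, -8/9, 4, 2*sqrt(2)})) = ProductSet(Range(0, 3, 1), {-9/4, -8/9})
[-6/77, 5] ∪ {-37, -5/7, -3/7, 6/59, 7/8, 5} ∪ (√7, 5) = {-37, -5/7, -3/7} ∪ [-6/77, 5]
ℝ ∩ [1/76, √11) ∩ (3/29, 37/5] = (3/29, √11)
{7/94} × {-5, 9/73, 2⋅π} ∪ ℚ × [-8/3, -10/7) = (ℚ × [-8/3, -10/7)) ∪ ({7/94} × {-5, 9/73, 2⋅π})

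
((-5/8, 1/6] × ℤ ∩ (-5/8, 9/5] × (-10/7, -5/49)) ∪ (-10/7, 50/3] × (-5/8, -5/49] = ((-5/8, 1/6] × {-1}) ∪ ((-10/7, 50/3] × (-5/8, -5/49])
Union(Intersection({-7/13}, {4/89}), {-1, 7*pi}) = {-1, 7*pi}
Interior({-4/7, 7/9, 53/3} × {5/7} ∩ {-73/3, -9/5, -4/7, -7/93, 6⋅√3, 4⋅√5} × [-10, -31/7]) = ∅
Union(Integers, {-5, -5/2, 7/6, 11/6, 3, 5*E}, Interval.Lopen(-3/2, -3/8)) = Union({-5/2, 7/6, 11/6, 5*E}, Integers, Interval.Lopen(-3/2, -3/8))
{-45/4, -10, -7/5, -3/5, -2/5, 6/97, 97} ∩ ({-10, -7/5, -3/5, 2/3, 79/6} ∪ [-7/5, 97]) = {-10, -7/5, -3/5, -2/5, 6/97, 97}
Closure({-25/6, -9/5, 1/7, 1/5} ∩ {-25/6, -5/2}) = {-25/6}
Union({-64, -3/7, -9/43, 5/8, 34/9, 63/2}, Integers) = Union({-3/7, -9/43, 5/8, 34/9, 63/2}, Integers)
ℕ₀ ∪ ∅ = ℕ₀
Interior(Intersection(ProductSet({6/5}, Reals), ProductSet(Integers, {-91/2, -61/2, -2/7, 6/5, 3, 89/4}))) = EmptySet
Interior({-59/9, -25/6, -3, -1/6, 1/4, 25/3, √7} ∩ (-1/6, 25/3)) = ∅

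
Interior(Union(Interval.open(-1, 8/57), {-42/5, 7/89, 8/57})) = Interval.open(-1, 8/57)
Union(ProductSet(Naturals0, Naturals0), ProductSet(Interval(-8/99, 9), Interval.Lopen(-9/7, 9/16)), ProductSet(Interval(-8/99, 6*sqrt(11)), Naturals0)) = Union(ProductSet(Interval(-8/99, 9), Interval.Lopen(-9/7, 9/16)), ProductSet(Union(Interval(-8/99, 6*sqrt(11)), Naturals0), Naturals0))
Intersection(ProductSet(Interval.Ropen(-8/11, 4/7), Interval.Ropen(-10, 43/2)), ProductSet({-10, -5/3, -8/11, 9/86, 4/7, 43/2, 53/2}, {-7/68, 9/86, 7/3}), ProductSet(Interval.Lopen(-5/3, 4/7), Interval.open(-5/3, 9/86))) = ProductSet({-8/11, 9/86}, {-7/68})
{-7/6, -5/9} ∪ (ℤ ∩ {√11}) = {-7/6, -5/9}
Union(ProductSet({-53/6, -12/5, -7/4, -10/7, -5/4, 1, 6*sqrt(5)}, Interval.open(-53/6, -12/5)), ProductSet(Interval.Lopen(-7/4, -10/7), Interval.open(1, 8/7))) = Union(ProductSet({-53/6, -12/5, -7/4, -10/7, -5/4, 1, 6*sqrt(5)}, Interval.open(-53/6, -12/5)), ProductSet(Interval.Lopen(-7/4, -10/7), Interval.open(1, 8/7)))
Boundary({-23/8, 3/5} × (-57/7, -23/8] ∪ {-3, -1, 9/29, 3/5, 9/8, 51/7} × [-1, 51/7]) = ({-23/8, 3/5} × [-57/7, -23/8]) ∪ ({-3, -1, 9/29, 3/5, 9/8, 51/7} × [-1, 51/7])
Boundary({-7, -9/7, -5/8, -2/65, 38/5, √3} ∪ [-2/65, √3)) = {-7, -9/7, -5/8, -2/65, 38/5, √3}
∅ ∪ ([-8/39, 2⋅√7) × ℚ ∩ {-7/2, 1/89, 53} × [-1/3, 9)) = {1/89} × (ℚ ∩ [-1/3, 9))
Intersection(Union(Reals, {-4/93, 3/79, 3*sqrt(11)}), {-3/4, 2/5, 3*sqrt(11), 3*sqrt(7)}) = {-3/4, 2/5, 3*sqrt(11), 3*sqrt(7)}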